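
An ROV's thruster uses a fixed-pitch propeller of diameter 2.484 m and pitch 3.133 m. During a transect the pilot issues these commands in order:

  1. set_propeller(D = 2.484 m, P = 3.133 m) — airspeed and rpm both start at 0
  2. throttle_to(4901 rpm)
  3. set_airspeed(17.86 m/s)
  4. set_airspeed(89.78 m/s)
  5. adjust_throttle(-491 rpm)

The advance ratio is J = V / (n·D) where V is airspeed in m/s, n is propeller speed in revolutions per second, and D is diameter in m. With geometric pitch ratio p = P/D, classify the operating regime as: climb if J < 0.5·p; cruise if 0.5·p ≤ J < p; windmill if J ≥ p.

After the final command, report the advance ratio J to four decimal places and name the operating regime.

J = 0.4917, regime = climb

set_propeller: D = 2.484 m, P = 3.133 m (p = P/D = 1.261272); state ← (V=0, rpm=0)
throttle_to(4901): rpm ← 4901
set_airspeed(17.86): V ← 17.86 m/s
set_airspeed(89.78): V ← 89.78 m/s
adjust_throttle(-491): rpm ← 4901 -491 = 4410
final state: V = 89.78 m/s, rpm = 4410 → n = rpm/60 = 73.500000 rev/s
J = V / (n·D) = 89.78 / (73.500000 × 2.484) = 0.491746
regime bands: climb J<0.6306 | cruise [0.6306, 1.2613) | windmill J≥1.2613
J = 0.4917 → climb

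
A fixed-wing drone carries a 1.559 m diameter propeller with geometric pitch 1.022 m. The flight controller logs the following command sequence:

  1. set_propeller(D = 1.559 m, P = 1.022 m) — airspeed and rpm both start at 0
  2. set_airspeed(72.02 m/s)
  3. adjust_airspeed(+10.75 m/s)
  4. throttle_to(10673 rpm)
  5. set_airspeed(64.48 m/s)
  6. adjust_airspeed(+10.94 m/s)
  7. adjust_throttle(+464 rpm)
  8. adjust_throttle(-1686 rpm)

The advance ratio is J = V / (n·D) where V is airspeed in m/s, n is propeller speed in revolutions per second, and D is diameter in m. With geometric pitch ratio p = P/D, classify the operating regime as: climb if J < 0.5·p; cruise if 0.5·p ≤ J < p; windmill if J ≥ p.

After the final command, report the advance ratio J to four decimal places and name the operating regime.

J = 0.3071, regime = climb

set_propeller: D = 1.559 m, P = 1.022 m (p = P/D = 0.655548); state ← (V=0, rpm=0)
set_airspeed(72.02): V ← 72.02 m/s
adjust_airspeed(+10.75): V ← 72.02 +10.75 = 82.77 m/s
throttle_to(10673): rpm ← 10673
set_airspeed(64.48): V ← 64.48 m/s
adjust_airspeed(+10.94): V ← 64.48 +10.94 = 75.42 m/s
adjust_throttle(+464): rpm ← 10673 +464 = 11137
adjust_throttle(-1686): rpm ← 11137 -1686 = 9451
final state: V = 75.42 m/s, rpm = 9451 → n = rpm/60 = 157.516667 rev/s
J = V / (n·D) = 75.42 / (157.516667 × 1.559) = 0.307124
regime bands: climb J<0.3278 | cruise [0.3278, 0.6555) | windmill J≥0.6555
J = 0.3071 → climb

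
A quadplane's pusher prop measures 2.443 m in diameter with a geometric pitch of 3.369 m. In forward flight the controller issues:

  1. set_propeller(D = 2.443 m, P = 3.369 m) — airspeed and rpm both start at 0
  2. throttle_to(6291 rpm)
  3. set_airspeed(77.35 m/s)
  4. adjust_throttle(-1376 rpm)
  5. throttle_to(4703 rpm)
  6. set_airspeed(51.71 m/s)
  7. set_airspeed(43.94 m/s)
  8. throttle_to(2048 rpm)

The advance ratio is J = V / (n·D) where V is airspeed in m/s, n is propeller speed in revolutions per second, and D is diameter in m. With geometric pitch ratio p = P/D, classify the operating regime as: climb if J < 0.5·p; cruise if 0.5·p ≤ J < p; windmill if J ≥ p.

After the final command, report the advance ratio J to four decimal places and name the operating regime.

J = 0.5269, regime = climb

set_propeller: D = 2.443 m, P = 3.369 m (p = P/D = 1.379042); state ← (V=0, rpm=0)
throttle_to(6291): rpm ← 6291
set_airspeed(77.35): V ← 77.35 m/s
adjust_throttle(-1376): rpm ← 6291 -1376 = 4915
throttle_to(4703): rpm ← 4703
set_airspeed(51.71): V ← 51.71 m/s
set_airspeed(43.94): V ← 43.94 m/s
throttle_to(2048): rpm ← 2048
final state: V = 43.94 m/s, rpm = 2048 → n = rpm/60 = 34.133333 rev/s
J = V / (n·D) = 43.94 / (34.133333 × 2.443) = 0.526936
regime bands: climb J<0.6895 | cruise [0.6895, 1.3790) | windmill J≥1.3790
J = 0.5269 → climb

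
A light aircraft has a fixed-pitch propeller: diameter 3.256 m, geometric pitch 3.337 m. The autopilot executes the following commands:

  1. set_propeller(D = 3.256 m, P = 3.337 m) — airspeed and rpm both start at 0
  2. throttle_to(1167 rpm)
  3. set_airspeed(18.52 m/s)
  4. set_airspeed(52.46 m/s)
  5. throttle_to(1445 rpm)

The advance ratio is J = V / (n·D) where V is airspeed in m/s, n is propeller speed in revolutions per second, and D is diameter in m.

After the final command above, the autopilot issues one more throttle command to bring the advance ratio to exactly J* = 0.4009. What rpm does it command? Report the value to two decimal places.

rpm = 2411.34

set_propeller: D = 3.256 m, P = 3.337 m (p = P/D = 1.024877); state ← (V=0, rpm=0)
throttle_to(1167): rpm ← 1167
set_airspeed(18.52): V ← 18.52 m/s
set_airspeed(52.46): V ← 52.46 m/s
throttle_to(1445): rpm ← 1445
final state: V = 52.46 m/s, rpm = 1445 → n = rpm/60 = 24.083333 rev/s
target J* = 0.4009; solve J* = V/(n·D) for n: n = V/(J*·D) = 52.46/(0.4009 × 3.256) = 40.189059 rev/s
rpm = 60·n = 2411.343519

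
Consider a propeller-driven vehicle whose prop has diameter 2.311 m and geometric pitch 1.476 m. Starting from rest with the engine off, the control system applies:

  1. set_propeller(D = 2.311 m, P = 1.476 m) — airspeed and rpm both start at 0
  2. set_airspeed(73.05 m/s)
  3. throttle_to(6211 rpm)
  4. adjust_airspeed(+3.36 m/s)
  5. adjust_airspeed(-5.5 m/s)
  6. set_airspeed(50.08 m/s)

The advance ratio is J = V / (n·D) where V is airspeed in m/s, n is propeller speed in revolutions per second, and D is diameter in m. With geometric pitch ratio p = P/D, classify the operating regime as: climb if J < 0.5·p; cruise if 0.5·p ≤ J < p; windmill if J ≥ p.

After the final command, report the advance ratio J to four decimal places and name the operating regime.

J = 0.2093, regime = climb

set_propeller: D = 2.311 m, P = 1.476 m (p = P/D = 0.638685); state ← (V=0, rpm=0)
set_airspeed(73.05): V ← 73.05 m/s
throttle_to(6211): rpm ← 6211
adjust_airspeed(+3.36): V ← 73.05 +3.36 = 76.41 m/s
adjust_airspeed(-5.5): V ← 76.41 -5.5 = 70.91 m/s
set_airspeed(50.08): V ← 50.08 m/s
final state: V = 50.08 m/s, rpm = 6211 → n = rpm/60 = 103.516667 rev/s
J = V / (n·D) = 50.08 / (103.516667 × 2.311) = 0.209341
regime bands: climb J<0.3193 | cruise [0.3193, 0.6387) | windmill J≥0.6387
J = 0.2093 → climb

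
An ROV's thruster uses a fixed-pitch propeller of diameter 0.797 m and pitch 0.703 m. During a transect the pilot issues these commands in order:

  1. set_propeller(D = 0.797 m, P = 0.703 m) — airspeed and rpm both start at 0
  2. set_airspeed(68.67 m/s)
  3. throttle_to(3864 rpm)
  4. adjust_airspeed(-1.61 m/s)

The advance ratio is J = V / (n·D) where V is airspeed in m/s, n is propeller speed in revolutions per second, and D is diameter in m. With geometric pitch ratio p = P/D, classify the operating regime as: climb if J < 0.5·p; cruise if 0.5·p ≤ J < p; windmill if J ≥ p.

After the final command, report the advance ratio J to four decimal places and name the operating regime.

J = 1.3065, regime = windmill

set_propeller: D = 0.797 m, P = 0.703 m (p = P/D = 0.882058); state ← (V=0, rpm=0)
set_airspeed(68.67): V ← 68.67 m/s
throttle_to(3864): rpm ← 3864
adjust_airspeed(-1.61): V ← 68.67 -1.61 = 67.06 m/s
final state: V = 67.06 m/s, rpm = 3864 → n = rpm/60 = 64.400000 rev/s
J = V / (n·D) = 67.06 / (64.400000 × 0.797) = 1.306530
regime bands: climb J<0.4410 | cruise [0.4410, 0.8821) | windmill J≥0.8821
J = 1.3065 → windmill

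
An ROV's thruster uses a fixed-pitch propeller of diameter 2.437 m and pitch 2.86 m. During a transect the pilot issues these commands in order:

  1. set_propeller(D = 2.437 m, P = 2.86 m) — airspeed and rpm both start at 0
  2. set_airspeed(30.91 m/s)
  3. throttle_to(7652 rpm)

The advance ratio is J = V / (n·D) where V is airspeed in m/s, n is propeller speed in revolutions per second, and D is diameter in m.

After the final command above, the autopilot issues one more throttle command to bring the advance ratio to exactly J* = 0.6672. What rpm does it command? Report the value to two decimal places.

rpm = 1140.61

set_propeller: D = 2.437 m, P = 2.86 m (p = P/D = 1.173574); state ← (V=0, rpm=0)
set_airspeed(30.91): V ← 30.91 m/s
throttle_to(7652): rpm ← 7652
final state: V = 30.91 m/s, rpm = 7652 → n = rpm/60 = 127.533333 rev/s
target J* = 0.6672; solve J* = V/(n·D) for n: n = V/(J*·D) = 30.91/(0.6672 × 2.437) = 19.010233 rev/s
rpm = 60·n = 1140.613976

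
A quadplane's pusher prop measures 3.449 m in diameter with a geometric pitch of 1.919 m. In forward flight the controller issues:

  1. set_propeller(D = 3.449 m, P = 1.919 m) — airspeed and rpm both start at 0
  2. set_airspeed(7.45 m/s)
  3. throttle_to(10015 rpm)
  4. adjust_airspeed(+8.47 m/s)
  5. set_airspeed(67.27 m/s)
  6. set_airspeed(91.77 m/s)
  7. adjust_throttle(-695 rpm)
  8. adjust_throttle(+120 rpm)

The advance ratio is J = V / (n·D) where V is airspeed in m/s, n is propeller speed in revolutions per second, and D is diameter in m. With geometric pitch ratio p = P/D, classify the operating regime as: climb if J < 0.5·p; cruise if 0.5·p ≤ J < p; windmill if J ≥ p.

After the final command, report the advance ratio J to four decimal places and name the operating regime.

set_propeller: D = 3.449 m, P = 1.919 m (p = P/D = 0.556393); state ← (V=0, rpm=0)
set_airspeed(7.45): V ← 7.45 m/s
throttle_to(10015): rpm ← 10015
adjust_airspeed(+8.47): V ← 7.45 +8.47 = 15.92 m/s
set_airspeed(67.27): V ← 67.27 m/s
set_airspeed(91.77): V ← 91.77 m/s
adjust_throttle(-695): rpm ← 10015 -695 = 9320
adjust_throttle(+120): rpm ← 9320 +120 = 9440
final state: V = 91.77 m/s, rpm = 9440 → n = rpm/60 = 157.333333 rev/s
J = V / (n·D) = 91.77 / (157.333333 × 3.449) = 0.169117
regime bands: climb J<0.2782 | cruise [0.2782, 0.5564) | windmill J≥0.5564
J = 0.1691 → climb

J = 0.1691, regime = climb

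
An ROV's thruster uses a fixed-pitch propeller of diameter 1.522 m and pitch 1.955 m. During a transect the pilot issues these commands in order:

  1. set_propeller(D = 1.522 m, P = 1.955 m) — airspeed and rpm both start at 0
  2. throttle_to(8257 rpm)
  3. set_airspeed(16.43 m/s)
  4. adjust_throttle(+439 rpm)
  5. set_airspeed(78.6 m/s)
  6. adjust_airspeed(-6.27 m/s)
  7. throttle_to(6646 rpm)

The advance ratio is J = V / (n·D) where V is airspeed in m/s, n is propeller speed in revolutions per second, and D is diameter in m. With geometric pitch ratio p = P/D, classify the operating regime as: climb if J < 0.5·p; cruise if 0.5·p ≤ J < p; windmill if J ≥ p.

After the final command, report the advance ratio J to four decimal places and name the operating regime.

set_propeller: D = 1.522 m, P = 1.955 m (p = P/D = 1.284494); state ← (V=0, rpm=0)
throttle_to(8257): rpm ← 8257
set_airspeed(16.43): V ← 16.43 m/s
adjust_throttle(+439): rpm ← 8257 +439 = 8696
set_airspeed(78.6): V ← 78.6 m/s
adjust_airspeed(-6.27): V ← 78.6 -6.27 = 72.33 m/s
throttle_to(6646): rpm ← 6646
final state: V = 72.33 m/s, rpm = 6646 → n = rpm/60 = 110.766667 rev/s
J = V / (n·D) = 72.33 / (110.766667 × 1.522) = 0.429037
regime bands: climb J<0.6422 | cruise [0.6422, 1.2845) | windmill J≥1.2845
J = 0.4290 → climb

J = 0.4290, regime = climb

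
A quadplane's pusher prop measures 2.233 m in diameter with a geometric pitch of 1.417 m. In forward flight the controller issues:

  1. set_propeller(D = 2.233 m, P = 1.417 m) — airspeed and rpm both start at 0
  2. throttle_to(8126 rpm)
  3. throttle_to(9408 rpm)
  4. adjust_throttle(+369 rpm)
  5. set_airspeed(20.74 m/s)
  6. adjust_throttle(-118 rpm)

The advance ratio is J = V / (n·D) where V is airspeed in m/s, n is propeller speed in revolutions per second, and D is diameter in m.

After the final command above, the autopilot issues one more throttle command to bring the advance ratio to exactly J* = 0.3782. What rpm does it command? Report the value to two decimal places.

set_propeller: D = 2.233 m, P = 1.417 m (p = P/D = 0.634572); state ← (V=0, rpm=0)
throttle_to(8126): rpm ← 8126
throttle_to(9408): rpm ← 9408
adjust_throttle(+369): rpm ← 9408 +369 = 9777
set_airspeed(20.74): V ← 20.74 m/s
adjust_throttle(-118): rpm ← 9777 -118 = 9659
final state: V = 20.74 m/s, rpm = 9659 → n = rpm/60 = 160.983333 rev/s
target J* = 0.3782; solve J* = V/(n·D) for n: n = V/(J*·D) = 20.74/(0.3782 × 2.233) = 24.558312 rev/s
rpm = 60·n = 1473.498693

rpm = 1473.50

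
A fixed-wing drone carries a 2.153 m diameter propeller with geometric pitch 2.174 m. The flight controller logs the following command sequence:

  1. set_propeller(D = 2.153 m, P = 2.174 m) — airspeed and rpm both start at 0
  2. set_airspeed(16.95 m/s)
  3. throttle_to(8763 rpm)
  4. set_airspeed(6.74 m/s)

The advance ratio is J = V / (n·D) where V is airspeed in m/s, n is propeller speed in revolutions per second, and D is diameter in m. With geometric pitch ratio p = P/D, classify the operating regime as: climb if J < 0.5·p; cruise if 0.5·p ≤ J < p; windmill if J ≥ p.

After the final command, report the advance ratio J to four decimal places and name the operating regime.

set_propeller: D = 2.153 m, P = 2.174 m (p = P/D = 1.009754); state ← (V=0, rpm=0)
set_airspeed(16.95): V ← 16.95 m/s
throttle_to(8763): rpm ← 8763
set_airspeed(6.74): V ← 6.74 m/s
final state: V = 6.74 m/s, rpm = 8763 → n = rpm/60 = 146.050000 rev/s
J = V / (n·D) = 6.74 / (146.050000 × 2.153) = 0.021435
regime bands: climb J<0.5049 | cruise [0.5049, 1.0098) | windmill J≥1.0098
J = 0.0214 → climb

J = 0.0214, regime = climb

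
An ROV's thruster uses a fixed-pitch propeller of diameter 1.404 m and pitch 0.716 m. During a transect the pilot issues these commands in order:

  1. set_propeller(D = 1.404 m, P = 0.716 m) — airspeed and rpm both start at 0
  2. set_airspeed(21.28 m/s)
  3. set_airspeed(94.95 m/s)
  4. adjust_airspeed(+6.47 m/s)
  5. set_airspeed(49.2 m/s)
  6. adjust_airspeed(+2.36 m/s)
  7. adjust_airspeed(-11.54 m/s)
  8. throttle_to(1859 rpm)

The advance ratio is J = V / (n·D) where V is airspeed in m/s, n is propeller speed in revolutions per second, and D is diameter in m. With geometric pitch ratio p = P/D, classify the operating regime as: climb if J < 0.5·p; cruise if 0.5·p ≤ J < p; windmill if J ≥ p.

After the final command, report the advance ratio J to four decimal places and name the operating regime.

J = 0.9200, regime = windmill

set_propeller: D = 1.404 m, P = 0.716 m (p = P/D = 0.509972); state ← (V=0, rpm=0)
set_airspeed(21.28): V ← 21.28 m/s
set_airspeed(94.95): V ← 94.95 m/s
adjust_airspeed(+6.47): V ← 94.95 +6.47 = 101.42 m/s
set_airspeed(49.2): V ← 49.2 m/s
adjust_airspeed(+2.36): V ← 49.2 +2.36 = 51.56 m/s
adjust_airspeed(-11.54): V ← 51.56 -11.54 = 40.02 m/s
throttle_to(1859): rpm ← 1859
final state: V = 40.02 m/s, rpm = 1859 → n = rpm/60 = 30.983333 rev/s
J = V / (n·D) = 40.02 / (30.983333 × 1.404) = 0.919987
regime bands: climb J<0.2550 | cruise [0.2550, 0.5100) | windmill J≥0.5100
J = 0.9200 → windmill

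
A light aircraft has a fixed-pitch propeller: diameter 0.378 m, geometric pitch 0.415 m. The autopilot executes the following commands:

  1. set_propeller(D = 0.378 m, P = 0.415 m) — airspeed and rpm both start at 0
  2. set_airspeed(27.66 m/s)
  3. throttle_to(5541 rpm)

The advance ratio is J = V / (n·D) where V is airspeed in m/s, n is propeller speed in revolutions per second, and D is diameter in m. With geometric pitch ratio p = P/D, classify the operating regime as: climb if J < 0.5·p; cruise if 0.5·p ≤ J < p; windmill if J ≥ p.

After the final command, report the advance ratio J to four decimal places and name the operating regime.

J = 0.7924, regime = cruise

set_propeller: D = 0.378 m, P = 0.415 m (p = P/D = 1.097884); state ← (V=0, rpm=0)
set_airspeed(27.66): V ← 27.66 m/s
throttle_to(5541): rpm ← 5541
final state: V = 27.66 m/s, rpm = 5541 → n = rpm/60 = 92.350000 rev/s
J = V / (n·D) = 27.66 / (92.350000 × 0.378) = 0.792362
regime bands: climb J<0.5489 | cruise [0.5489, 1.0979) | windmill J≥1.0979
J = 0.7924 → cruise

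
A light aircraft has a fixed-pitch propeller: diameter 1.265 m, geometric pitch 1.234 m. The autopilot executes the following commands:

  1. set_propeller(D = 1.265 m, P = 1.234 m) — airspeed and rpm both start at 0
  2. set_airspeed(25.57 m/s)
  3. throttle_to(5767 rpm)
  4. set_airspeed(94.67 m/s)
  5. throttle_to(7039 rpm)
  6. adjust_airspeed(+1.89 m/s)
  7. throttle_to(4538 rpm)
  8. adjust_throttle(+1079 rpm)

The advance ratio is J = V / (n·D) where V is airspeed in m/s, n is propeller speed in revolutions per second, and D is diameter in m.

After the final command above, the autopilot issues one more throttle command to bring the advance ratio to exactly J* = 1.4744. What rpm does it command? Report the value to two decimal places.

rpm = 3106.29

set_propeller: D = 1.265 m, P = 1.234 m (p = P/D = 0.975494); state ← (V=0, rpm=0)
set_airspeed(25.57): V ← 25.57 m/s
throttle_to(5767): rpm ← 5767
set_airspeed(94.67): V ← 94.67 m/s
throttle_to(7039): rpm ← 7039
adjust_airspeed(+1.89): V ← 94.67 +1.89 = 96.56 m/s
throttle_to(4538): rpm ← 4538
adjust_throttle(+1079): rpm ← 4538 +1079 = 5617
final state: V = 96.56 m/s, rpm = 5617 → n = rpm/60 = 93.616667 rev/s
target J* = 1.4744; solve J* = V/(n·D) for n: n = V/(J*·D) = 96.56/(1.4744 × 1.265) = 51.771579 rev/s
rpm = 60·n = 3106.294729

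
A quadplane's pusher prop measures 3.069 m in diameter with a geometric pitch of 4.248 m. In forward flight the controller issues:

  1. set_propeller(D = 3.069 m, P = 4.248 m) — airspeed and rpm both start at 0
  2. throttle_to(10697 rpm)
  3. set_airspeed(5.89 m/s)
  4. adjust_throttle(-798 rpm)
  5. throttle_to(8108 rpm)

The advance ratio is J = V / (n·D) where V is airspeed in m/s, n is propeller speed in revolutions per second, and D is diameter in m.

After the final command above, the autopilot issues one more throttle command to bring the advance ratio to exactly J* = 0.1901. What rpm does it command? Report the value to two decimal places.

set_propeller: D = 3.069 m, P = 4.248 m (p = P/D = 1.384164); state ← (V=0, rpm=0)
throttle_to(10697): rpm ← 10697
set_airspeed(5.89): V ← 5.89 m/s
adjust_throttle(-798): rpm ← 10697 -798 = 9899
throttle_to(8108): rpm ← 8108
final state: V = 5.89 m/s, rpm = 8108 → n = rpm/60 = 135.133333 rev/s
target J* = 0.1901; solve J* = V/(n·D) for n: n = V/(J*·D) = 5.89/(0.1901 × 3.069) = 10.095697 rev/s
rpm = 60·n = 605.741795

rpm = 605.74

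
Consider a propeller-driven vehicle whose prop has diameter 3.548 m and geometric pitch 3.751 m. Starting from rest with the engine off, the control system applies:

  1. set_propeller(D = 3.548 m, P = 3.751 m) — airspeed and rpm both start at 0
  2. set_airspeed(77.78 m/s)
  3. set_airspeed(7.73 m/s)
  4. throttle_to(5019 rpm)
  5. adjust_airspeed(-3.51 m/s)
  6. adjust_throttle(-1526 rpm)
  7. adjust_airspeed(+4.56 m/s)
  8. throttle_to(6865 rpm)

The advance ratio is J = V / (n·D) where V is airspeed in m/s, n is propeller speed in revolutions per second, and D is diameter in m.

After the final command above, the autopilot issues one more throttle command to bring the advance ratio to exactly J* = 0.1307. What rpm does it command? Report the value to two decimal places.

set_propeller: D = 3.548 m, P = 3.751 m (p = P/D = 1.057215); state ← (V=0, rpm=0)
set_airspeed(77.78): V ← 77.78 m/s
set_airspeed(7.73): V ← 7.73 m/s
throttle_to(5019): rpm ← 5019
adjust_airspeed(-3.51): V ← 7.73 -3.51 = 4.22 m/s
adjust_throttle(-1526): rpm ← 5019 -1526 = 3493
adjust_airspeed(+4.56): V ← 4.22 +4.56 = 8.78 m/s
throttle_to(6865): rpm ← 6865
final state: V = 8.78 m/s, rpm = 6865 → n = rpm/60 = 114.416667 rev/s
target J* = 0.1307; solve J* = V/(n·D) for n: n = V/(J*·D) = 8.78/(0.1307 × 3.548) = 18.933692 rev/s
rpm = 60·n = 1136.021544

rpm = 1136.02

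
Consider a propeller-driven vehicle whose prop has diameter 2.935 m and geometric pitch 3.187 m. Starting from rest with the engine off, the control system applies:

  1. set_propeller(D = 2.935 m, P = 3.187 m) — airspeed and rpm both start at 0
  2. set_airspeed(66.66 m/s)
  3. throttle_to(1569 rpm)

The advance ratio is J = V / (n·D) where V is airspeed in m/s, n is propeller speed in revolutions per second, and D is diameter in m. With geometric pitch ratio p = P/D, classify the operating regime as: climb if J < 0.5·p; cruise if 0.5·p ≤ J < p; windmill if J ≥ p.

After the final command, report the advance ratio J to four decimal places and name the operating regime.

J = 0.8685, regime = cruise

set_propeller: D = 2.935 m, P = 3.187 m (p = P/D = 1.085860); state ← (V=0, rpm=0)
set_airspeed(66.66): V ← 66.66 m/s
throttle_to(1569): rpm ← 1569
final state: V = 66.66 m/s, rpm = 1569 → n = rpm/60 = 26.150000 rev/s
J = V / (n·D) = 66.66 / (26.150000 × 2.935) = 0.868531
regime bands: climb J<0.5429 | cruise [0.5429, 1.0859) | windmill J≥1.0859
J = 0.8685 → cruise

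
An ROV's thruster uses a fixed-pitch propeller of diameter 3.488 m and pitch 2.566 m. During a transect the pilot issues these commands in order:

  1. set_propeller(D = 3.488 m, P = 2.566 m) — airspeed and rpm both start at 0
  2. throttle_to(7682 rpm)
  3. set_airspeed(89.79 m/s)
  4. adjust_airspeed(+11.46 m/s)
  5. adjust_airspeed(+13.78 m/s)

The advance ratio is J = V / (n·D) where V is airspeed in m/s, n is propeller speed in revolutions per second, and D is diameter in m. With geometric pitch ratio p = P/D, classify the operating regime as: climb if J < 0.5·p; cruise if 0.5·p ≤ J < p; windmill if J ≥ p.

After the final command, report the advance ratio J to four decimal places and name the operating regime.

set_propeller: D = 3.488 m, P = 2.566 m (p = P/D = 0.735665); state ← (V=0, rpm=0)
throttle_to(7682): rpm ← 7682
set_airspeed(89.79): V ← 89.79 m/s
adjust_airspeed(+11.46): V ← 89.79 +11.46 = 101.25 m/s
adjust_airspeed(+13.78): V ← 101.25 +13.78 = 115.03 m/s
final state: V = 115.03 m/s, rpm = 7682 → n = rpm/60 = 128.033333 rev/s
J = V / (n·D) = 115.03 / (128.033333 × 3.488) = 0.257580
regime bands: climb J<0.3678 | cruise [0.3678, 0.7357) | windmill J≥0.7357
J = 0.2576 → climb

J = 0.2576, regime = climb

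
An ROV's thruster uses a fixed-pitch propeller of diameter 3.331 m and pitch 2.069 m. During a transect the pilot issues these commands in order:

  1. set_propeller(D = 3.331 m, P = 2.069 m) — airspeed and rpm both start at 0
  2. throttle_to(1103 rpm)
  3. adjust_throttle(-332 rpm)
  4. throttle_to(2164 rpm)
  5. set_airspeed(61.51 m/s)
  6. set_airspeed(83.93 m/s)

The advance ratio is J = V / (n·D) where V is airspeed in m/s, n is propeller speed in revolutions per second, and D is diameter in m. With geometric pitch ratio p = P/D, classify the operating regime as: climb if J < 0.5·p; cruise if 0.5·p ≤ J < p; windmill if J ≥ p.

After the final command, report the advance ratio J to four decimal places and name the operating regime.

J = 0.6986, regime = windmill

set_propeller: D = 3.331 m, P = 2.069 m (p = P/D = 0.621135); state ← (V=0, rpm=0)
throttle_to(1103): rpm ← 1103
adjust_throttle(-332): rpm ← 1103 -332 = 771
throttle_to(2164): rpm ← 2164
set_airspeed(61.51): V ← 61.51 m/s
set_airspeed(83.93): V ← 83.93 m/s
final state: V = 83.93 m/s, rpm = 2164 → n = rpm/60 = 36.066667 rev/s
J = V / (n·D) = 83.93 / (36.066667 × 3.331) = 0.698613
regime bands: climb J<0.3106 | cruise [0.3106, 0.6211) | windmill J≥0.6211
J = 0.6986 → windmill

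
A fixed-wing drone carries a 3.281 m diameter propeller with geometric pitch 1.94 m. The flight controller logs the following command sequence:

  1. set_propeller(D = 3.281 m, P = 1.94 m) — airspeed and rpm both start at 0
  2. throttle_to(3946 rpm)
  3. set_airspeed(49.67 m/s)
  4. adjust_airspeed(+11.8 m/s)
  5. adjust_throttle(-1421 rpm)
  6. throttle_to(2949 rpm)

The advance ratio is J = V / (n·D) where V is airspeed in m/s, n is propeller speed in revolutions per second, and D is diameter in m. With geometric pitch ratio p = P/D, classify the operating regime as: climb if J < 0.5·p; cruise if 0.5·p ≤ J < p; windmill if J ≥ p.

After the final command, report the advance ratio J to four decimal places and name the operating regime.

J = 0.3812, regime = cruise

set_propeller: D = 3.281 m, P = 1.94 m (p = P/D = 0.591283); state ← (V=0, rpm=0)
throttle_to(3946): rpm ← 3946
set_airspeed(49.67): V ← 49.67 m/s
adjust_airspeed(+11.8): V ← 49.67 +11.8 = 61.47 m/s
adjust_throttle(-1421): rpm ← 3946 -1421 = 2525
throttle_to(2949): rpm ← 2949
final state: V = 61.47 m/s, rpm = 2949 → n = rpm/60 = 49.150000 rev/s
J = V / (n·D) = 61.47 / (49.150000 × 3.281) = 0.381183
regime bands: climb J<0.2956 | cruise [0.2956, 0.5913) | windmill J≥0.5913
J = 0.3812 → cruise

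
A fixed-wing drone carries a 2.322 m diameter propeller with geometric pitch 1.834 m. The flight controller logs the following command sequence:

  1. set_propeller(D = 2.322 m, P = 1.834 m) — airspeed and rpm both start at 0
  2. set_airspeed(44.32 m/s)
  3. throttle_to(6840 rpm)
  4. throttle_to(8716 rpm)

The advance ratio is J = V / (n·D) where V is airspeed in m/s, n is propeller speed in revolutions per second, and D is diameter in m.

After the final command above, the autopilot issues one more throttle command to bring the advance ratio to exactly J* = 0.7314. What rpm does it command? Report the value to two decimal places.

rpm = 1565.79

set_propeller: D = 2.322 m, P = 1.834 m (p = P/D = 0.789836); state ← (V=0, rpm=0)
set_airspeed(44.32): V ← 44.32 m/s
throttle_to(6840): rpm ← 6840
throttle_to(8716): rpm ← 8716
final state: V = 44.32 m/s, rpm = 8716 → n = rpm/60 = 145.266667 rev/s
target J* = 0.7314; solve J* = V/(n·D) for n: n = V/(J*·D) = 44.32/(0.7314 × 2.322) = 26.096519 rev/s
rpm = 60·n = 1565.791138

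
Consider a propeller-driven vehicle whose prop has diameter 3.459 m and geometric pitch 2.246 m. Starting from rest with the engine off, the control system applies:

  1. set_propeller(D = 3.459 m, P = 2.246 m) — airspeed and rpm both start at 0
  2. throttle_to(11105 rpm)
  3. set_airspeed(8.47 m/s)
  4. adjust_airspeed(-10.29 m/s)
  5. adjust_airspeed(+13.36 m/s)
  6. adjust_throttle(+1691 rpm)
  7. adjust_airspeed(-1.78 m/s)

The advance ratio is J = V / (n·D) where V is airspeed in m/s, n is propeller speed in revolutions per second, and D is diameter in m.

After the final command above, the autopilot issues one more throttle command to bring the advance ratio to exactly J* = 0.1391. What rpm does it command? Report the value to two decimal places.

rpm = 1217.09

set_propeller: D = 3.459 m, P = 2.246 m (p = P/D = 0.649321); state ← (V=0, rpm=0)
throttle_to(11105): rpm ← 11105
set_airspeed(8.47): V ← 8.47 m/s
adjust_airspeed(-10.29): V ← 8.47 -10.29 = -1.82 m/s
adjust_airspeed(+13.36): V ← -1.82 +13.36 = 11.54 m/s
adjust_throttle(+1691): rpm ← 11105 +1691 = 12796
adjust_airspeed(-1.78): V ← 11.54 -1.78 = 9.76 m/s
final state: V = 9.76 m/s, rpm = 12796 → n = rpm/60 = 213.266667 rev/s
target J* = 0.1391; solve J* = V/(n·D) for n: n = V/(J*·D) = 9.76/(0.1391 × 3.459) = 20.284865 rev/s
rpm = 60·n = 1217.091911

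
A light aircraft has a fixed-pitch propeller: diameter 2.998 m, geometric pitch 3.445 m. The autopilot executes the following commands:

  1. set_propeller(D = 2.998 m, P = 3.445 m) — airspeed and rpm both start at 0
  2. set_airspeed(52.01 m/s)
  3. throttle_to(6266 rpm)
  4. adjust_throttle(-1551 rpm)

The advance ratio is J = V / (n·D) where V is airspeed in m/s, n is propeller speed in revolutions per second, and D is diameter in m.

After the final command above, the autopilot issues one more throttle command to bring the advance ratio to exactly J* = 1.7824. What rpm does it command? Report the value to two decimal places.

set_propeller: D = 2.998 m, P = 3.445 m (p = P/D = 1.149099); state ← (V=0, rpm=0)
set_airspeed(52.01): V ← 52.01 m/s
throttle_to(6266): rpm ← 6266
adjust_throttle(-1551): rpm ← 6266 -1551 = 4715
final state: V = 52.01 m/s, rpm = 4715 → n = rpm/60 = 78.583333 rev/s
target J* = 1.7824; solve J* = V/(n·D) for n: n = V/(J*·D) = 52.01/(1.7824 × 2.998) = 9.733075 rev/s
rpm = 60·n = 583.984476

rpm = 583.98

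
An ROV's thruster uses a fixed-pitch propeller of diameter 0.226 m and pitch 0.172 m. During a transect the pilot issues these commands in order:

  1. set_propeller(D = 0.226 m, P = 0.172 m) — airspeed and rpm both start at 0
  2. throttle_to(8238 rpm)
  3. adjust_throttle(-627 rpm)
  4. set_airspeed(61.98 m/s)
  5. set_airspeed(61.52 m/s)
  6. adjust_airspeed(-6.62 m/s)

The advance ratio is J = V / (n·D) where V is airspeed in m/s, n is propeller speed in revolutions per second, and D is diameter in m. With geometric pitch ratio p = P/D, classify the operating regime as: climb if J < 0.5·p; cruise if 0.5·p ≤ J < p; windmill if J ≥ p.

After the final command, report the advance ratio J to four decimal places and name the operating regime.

J = 1.9150, regime = windmill

set_propeller: D = 0.226 m, P = 0.172 m (p = P/D = 0.761062); state ← (V=0, rpm=0)
throttle_to(8238): rpm ← 8238
adjust_throttle(-627): rpm ← 8238 -627 = 7611
set_airspeed(61.98): V ← 61.98 m/s
set_airspeed(61.52): V ← 61.52 m/s
adjust_airspeed(-6.62): V ← 61.52 -6.62 = 54.9 m/s
final state: V = 54.9 m/s, rpm = 7611 → n = rpm/60 = 126.850000 rev/s
J = V / (n·D) = 54.9 / (126.850000 × 0.226) = 1.915021
regime bands: climb J<0.3805 | cruise [0.3805, 0.7611) | windmill J≥0.7611
J = 1.9150 → windmill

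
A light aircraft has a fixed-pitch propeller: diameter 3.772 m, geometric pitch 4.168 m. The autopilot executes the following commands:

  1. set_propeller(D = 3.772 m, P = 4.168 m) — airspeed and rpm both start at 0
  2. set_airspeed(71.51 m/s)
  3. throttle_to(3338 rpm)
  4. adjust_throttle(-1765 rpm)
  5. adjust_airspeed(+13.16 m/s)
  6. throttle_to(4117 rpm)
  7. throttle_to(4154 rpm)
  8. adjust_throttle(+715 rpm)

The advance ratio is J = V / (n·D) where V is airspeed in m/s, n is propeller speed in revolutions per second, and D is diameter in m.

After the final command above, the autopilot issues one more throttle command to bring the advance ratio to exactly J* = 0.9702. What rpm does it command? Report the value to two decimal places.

set_propeller: D = 3.772 m, P = 4.168 m (p = P/D = 1.104984); state ← (V=0, rpm=0)
set_airspeed(71.51): V ← 71.51 m/s
throttle_to(3338): rpm ← 3338
adjust_throttle(-1765): rpm ← 3338 -1765 = 1573
adjust_airspeed(+13.16): V ← 71.51 +13.16 = 84.67 m/s
throttle_to(4117): rpm ← 4117
throttle_to(4154): rpm ← 4154
adjust_throttle(+715): rpm ← 4154 +715 = 4869
final state: V = 84.67 m/s, rpm = 4869 → n = rpm/60 = 81.150000 rev/s
target J* = 0.9702; solve J* = V/(n·D) for n: n = V/(J*·D) = 84.67/(0.9702 × 3.772) = 23.136444 rev/s
rpm = 60·n = 1388.186625

rpm = 1388.19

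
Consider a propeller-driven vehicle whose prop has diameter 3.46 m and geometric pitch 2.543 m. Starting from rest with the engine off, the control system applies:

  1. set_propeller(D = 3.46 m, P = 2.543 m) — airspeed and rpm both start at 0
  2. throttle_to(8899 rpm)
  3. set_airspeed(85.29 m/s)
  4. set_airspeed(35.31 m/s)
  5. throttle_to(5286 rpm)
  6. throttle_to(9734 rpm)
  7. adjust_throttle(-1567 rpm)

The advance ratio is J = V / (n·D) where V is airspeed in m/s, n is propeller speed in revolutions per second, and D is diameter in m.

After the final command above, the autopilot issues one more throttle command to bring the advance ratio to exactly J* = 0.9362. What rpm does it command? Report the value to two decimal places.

set_propeller: D = 3.46 m, P = 2.543 m (p = P/D = 0.734971); state ← (V=0, rpm=0)
throttle_to(8899): rpm ← 8899
set_airspeed(85.29): V ← 85.29 m/s
set_airspeed(35.31): V ← 35.31 m/s
throttle_to(5286): rpm ← 5286
throttle_to(9734): rpm ← 9734
adjust_throttle(-1567): rpm ← 9734 -1567 = 8167
final state: V = 35.31 m/s, rpm = 8167 → n = rpm/60 = 136.116667 rev/s
target J* = 0.9362; solve J* = V/(n·D) for n: n = V/(J*·D) = 35.31/(0.9362 × 3.46) = 10.900665 rev/s
rpm = 60·n = 654.039883

rpm = 654.04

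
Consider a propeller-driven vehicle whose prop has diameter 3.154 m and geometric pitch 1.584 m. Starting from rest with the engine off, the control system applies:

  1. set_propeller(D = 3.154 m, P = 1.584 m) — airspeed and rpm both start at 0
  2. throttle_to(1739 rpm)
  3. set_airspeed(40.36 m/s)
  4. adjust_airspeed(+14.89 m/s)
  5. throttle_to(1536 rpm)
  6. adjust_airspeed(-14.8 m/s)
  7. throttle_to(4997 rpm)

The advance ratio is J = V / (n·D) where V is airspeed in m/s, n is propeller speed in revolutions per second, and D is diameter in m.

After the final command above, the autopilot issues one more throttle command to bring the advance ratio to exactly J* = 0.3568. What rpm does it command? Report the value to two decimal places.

rpm = 2156.67

set_propeller: D = 3.154 m, P = 1.584 m (p = P/D = 0.502219); state ← (V=0, rpm=0)
throttle_to(1739): rpm ← 1739
set_airspeed(40.36): V ← 40.36 m/s
adjust_airspeed(+14.89): V ← 40.36 +14.89 = 55.25 m/s
throttle_to(1536): rpm ← 1536
adjust_airspeed(-14.8): V ← 55.25 -14.8 = 40.45 m/s
throttle_to(4997): rpm ← 4997
final state: V = 40.45 m/s, rpm = 4997 → n = rpm/60 = 83.283333 rev/s
target J* = 0.3568; solve J* = V/(n·D) for n: n = V/(J*·D) = 40.45/(0.3568 × 3.154) = 35.944462 rev/s
rpm = 60·n = 2156.667738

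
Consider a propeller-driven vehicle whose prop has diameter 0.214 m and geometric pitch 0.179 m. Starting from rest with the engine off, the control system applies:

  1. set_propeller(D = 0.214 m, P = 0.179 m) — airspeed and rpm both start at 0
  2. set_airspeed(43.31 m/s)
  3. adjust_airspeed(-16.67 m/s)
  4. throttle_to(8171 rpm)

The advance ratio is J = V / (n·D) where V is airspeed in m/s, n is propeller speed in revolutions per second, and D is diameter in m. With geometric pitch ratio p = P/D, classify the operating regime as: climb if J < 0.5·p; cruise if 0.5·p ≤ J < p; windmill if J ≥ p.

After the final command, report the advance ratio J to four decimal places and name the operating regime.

J = 0.9141, regime = windmill

set_propeller: D = 0.214 m, P = 0.179 m (p = P/D = 0.836449); state ← (V=0, rpm=0)
set_airspeed(43.31): V ← 43.31 m/s
adjust_airspeed(-16.67): V ← 43.31 -16.67 = 26.64 m/s
throttle_to(8171): rpm ← 8171
final state: V = 26.64 m/s, rpm = 8171 → n = rpm/60 = 136.183333 rev/s
J = V / (n·D) = 26.64 / (136.183333 × 0.214) = 0.914106
regime bands: climb J<0.4182 | cruise [0.4182, 0.8364) | windmill J≥0.8364
J = 0.9141 → windmill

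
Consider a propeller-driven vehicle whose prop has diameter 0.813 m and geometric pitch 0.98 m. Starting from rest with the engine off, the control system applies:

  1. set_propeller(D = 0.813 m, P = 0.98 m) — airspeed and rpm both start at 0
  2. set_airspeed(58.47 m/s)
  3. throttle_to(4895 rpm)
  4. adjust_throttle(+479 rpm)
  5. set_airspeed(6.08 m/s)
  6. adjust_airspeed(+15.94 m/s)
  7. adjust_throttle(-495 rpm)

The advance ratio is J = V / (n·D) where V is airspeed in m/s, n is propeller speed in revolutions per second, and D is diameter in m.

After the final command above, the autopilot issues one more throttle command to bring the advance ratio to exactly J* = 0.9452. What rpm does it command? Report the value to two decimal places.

set_propeller: D = 0.813 m, P = 0.98 m (p = P/D = 1.205412); state ← (V=0, rpm=0)
set_airspeed(58.47): V ← 58.47 m/s
throttle_to(4895): rpm ← 4895
adjust_throttle(+479): rpm ← 4895 +479 = 5374
set_airspeed(6.08): V ← 6.08 m/s
adjust_airspeed(+15.94): V ← 6.08 +15.94 = 22.02 m/s
adjust_throttle(-495): rpm ← 5374 -495 = 4879
final state: V = 22.02 m/s, rpm = 4879 → n = rpm/60 = 81.316667 rev/s
target J* = 0.9452; solve J* = V/(n·D) for n: n = V/(J*·D) = 22.02/(0.9452 × 0.813) = 28.655174 rev/s
rpm = 60·n = 1719.310464

rpm = 1719.31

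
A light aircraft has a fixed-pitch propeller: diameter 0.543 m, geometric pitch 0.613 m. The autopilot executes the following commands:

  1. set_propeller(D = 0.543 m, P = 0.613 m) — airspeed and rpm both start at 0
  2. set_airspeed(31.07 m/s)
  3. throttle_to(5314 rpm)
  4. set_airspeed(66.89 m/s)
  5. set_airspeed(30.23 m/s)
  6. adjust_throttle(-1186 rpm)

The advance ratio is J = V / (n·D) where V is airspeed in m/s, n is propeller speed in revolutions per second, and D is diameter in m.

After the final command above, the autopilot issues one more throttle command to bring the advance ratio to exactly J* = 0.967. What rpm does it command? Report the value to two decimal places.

set_propeller: D = 0.543 m, P = 0.613 m (p = P/D = 1.128913); state ← (V=0, rpm=0)
set_airspeed(31.07): V ← 31.07 m/s
throttle_to(5314): rpm ← 5314
set_airspeed(66.89): V ← 66.89 m/s
set_airspeed(30.23): V ← 30.23 m/s
adjust_throttle(-1186): rpm ← 5314 -1186 = 4128
final state: V = 30.23 m/s, rpm = 4128 → n = rpm/60 = 68.800000 rev/s
target J* = 0.967; solve J* = V/(n·D) for n: n = V/(J*·D) = 30.23/(0.967 × 0.543) = 57.572070 rev/s
rpm = 60·n = 3454.324190

rpm = 3454.32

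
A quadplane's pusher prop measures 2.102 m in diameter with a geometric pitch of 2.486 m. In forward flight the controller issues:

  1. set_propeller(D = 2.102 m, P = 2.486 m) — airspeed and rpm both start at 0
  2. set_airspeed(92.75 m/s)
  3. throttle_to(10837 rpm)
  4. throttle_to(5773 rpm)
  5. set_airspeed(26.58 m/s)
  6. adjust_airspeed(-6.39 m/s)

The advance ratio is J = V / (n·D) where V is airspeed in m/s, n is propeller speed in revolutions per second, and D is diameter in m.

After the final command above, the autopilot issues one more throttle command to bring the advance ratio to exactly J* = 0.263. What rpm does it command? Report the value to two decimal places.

rpm = 2191.29

set_propeller: D = 2.102 m, P = 2.486 m (p = P/D = 1.182683); state ← (V=0, rpm=0)
set_airspeed(92.75): V ← 92.75 m/s
throttle_to(10837): rpm ← 10837
throttle_to(5773): rpm ← 5773
set_airspeed(26.58): V ← 26.58 m/s
adjust_airspeed(-6.39): V ← 26.58 -6.39 = 20.19 m/s
final state: V = 20.19 m/s, rpm = 5773 → n = rpm/60 = 96.216667 rev/s
target J* = 0.263; solve J* = V/(n·D) for n: n = V/(J*·D) = 20.19/(0.263 × 2.102) = 36.521437 rev/s
rpm = 60·n = 2191.286227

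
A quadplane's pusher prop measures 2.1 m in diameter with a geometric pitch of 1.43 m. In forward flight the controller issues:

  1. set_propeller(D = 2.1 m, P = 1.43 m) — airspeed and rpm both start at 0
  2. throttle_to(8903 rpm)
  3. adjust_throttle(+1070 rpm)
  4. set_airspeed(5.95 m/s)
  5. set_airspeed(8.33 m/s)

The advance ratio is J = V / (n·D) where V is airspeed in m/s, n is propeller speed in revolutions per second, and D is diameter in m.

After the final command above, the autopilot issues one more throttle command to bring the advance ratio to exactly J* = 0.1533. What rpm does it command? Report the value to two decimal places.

set_propeller: D = 2.1 m, P = 1.43 m (p = P/D = 0.680952); state ← (V=0, rpm=0)
throttle_to(8903): rpm ← 8903
adjust_throttle(+1070): rpm ← 8903 +1070 = 9973
set_airspeed(5.95): V ← 5.95 m/s
set_airspeed(8.33): V ← 8.33 m/s
final state: V = 8.33 m/s, rpm = 9973 → n = rpm/60 = 166.216667 rev/s
target J* = 0.1533; solve J* = V/(n·D) for n: n = V/(J*·D) = 8.33/(0.1533 × 2.1) = 25.875190 rev/s
rpm = 60·n = 1552.511416

rpm = 1552.51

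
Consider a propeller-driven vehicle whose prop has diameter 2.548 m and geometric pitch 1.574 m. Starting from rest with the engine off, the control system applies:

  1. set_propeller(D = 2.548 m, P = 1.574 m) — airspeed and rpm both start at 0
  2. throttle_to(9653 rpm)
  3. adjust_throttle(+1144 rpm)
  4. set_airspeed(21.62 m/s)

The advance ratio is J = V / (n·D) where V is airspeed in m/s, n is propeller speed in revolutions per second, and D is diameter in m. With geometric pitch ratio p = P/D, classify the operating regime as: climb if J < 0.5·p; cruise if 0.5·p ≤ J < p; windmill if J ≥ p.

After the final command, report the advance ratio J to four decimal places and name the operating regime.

J = 0.0472, regime = climb

set_propeller: D = 2.548 m, P = 1.574 m (p = P/D = 0.617739); state ← (V=0, rpm=0)
throttle_to(9653): rpm ← 9653
adjust_throttle(+1144): rpm ← 9653 +1144 = 10797
set_airspeed(21.62): V ← 21.62 m/s
final state: V = 21.62 m/s, rpm = 10797 → n = rpm/60 = 179.950000 rev/s
J = V / (n·D) = 21.62 / (179.950000 × 2.548) = 0.047152
regime bands: climb J<0.3089 | cruise [0.3089, 0.6177) | windmill J≥0.6177
J = 0.0472 → climb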